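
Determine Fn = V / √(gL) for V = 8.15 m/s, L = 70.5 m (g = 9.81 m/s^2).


Formula: Fn = V / sqrt(g * L)
Step 1 — g * L = 9.81 * 70.5 = 691.605
Step 2 — sqrt(g * L) = sqrt(691.605) = 26.298384
Step 3 — Fn = 8.15 / 26.298384 ≈ 0.30990 (5 s.f.)

0.30990


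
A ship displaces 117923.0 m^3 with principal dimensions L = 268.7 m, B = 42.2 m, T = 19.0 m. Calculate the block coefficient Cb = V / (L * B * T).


Formula: Cb = V / (L * B * T)
Step 1 — L * B * T = 268.7 * 42.2 * 19.0 = 215443.66 m^3
Step 2 — Cb = 117923.0 / 215443.66 ≈ 0.54735 (5 s.f.)

0.54735


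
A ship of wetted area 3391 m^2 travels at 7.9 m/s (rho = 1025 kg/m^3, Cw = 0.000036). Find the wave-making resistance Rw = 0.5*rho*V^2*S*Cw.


Formula: Rw = 0.5 * rho * V^2 * S * Cw
Step 1 — V^2 = 7.9^2 = 62.41
Step 2 — 0.5 * rho * V^2 = 0.5 * 1025 * 62.41 = 31985.125
Step 3 — Rw = 31985.125 * 3391 * 0.000036 ≈ 3904.6 N (5 s.f.)

3904.6 N


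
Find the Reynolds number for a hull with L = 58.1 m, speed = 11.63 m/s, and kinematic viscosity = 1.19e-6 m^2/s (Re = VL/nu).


Formula: Re = V * L / nu
Step 1 — V * L = 11.63 * 58.1 = 675.703 m^2/s
Step 2 — Re = 675.703 / 1.19e-6 = 5.68e+08

5.68e+08


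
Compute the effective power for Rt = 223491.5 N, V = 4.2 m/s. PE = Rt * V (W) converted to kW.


Formula: PE = Rt * V / 1000 (kW)
Step 1 — PE (W) = 223491.5 * 4.2 = 938664.3 W
Step 2 — PE (kW) = 938664.3 / 1000 ≈ 938.66 kW (5 s.f.)

938.66 kW


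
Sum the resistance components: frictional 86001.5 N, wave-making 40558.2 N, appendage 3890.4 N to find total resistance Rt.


Formula: Rt = Rf + Rw + Ra
Substituting: Rt = 86001.5 + 40558.2 + 3890.4
Result: Rt = 130450.1 N

130450.1 N


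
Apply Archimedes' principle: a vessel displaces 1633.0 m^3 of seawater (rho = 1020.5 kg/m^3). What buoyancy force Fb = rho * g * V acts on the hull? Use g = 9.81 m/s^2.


Formula: Fb = rho * g * V
Substituting: Fb = 1020.5 * 9.81 * 1633.0
Intermediate: 1020.5 * 9.81 = 10011.105
Result: Fb = 10011.105 * 1633.0 ≈ 16348000 N (5 s.f.)

16348000 N


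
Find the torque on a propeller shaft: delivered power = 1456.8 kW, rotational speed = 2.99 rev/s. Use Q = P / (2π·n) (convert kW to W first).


Formula: Q = P_W / (2 * pi * n)
Step 1 — P_W = 1456.8 kW * 1000 = 1456800.0 W
Step 2 — 2 * pi * n = 2 * pi * 2.99 = 18.786724
Step 3 — Q = 1456800.0 / 18.786724 ≈ 77544 N·m (5 s.f.)

77544 N·m


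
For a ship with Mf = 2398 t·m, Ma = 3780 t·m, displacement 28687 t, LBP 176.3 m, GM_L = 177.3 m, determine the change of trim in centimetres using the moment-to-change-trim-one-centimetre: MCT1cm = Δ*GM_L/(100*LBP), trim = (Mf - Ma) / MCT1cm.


Formula: net trimming moment = Mf - Ma; MCT1cm = Δ*GM_L/(100*LBP); trim = net moment / MCT1cm
Step 1 — net trimming moment = 2398 - 3780 = -1382 t·m
Step 2 — MCT1cm = 28687 * 177.3 / (100 * 176.3) = 288.4972 t·m/cm
Step 3 — trim = -1382 / 288.4972 ≈ -4.7903 cm (5 s.f.)

-4.7903 cm


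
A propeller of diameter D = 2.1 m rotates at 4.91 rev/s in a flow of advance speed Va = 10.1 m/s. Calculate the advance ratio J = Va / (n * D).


Formula: J = Va / (n * D)
Step 1 — n * D = 4.91 * 2.1 = 10.311
Step 2 — J = 10.1 / 10.311 ≈ 0.97954 (5 s.f.)

0.97954


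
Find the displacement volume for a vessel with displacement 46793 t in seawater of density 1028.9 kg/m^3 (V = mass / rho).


Formula: V = mass / rho
Step 1 — convert tonnes to kg: 46793 t * 1000 = 46793000 kg
Step 2 — V = 46793000 / 1028.9 ≈ 45479 m^3 (5 s.f.)

45479 m^3


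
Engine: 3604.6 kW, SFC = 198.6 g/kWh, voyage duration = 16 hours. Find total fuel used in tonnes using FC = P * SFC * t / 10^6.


Formula: FC (tonnes) = P * SFC * t / 1,000,000
Step 1 — P * SFC * t = 3604.6 * 198.6 * 16 = 11453976.96 g
Step 2 — FC (tonnes) = 11453976.96 / 1,000,000 ≈ 11.454 tonnes (5 s.f.)

11.454 tonnes


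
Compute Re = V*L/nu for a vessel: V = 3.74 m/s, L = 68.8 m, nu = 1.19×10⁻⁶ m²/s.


Formula: Re = V * L / nu
Step 1 — V * L = 3.74 * 68.8 = 257.312 m^2/s
Step 2 — Re = 257.312 / 1.19e-6 = 2.16e+08

2.16e+08


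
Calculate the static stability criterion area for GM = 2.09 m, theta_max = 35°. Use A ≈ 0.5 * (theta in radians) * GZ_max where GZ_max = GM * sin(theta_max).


Formula: GZ_max = GM * sin(theta); Area = 0.5 * theta_rad * GZ_max
Step 1 — GZ_max = 2.09 * sin(35°) = 2.09 * 0.573576 = 1.198774 m
Step 2 — theta_rad = 35 * pi/180 = 0.610865 rad
Step 3 — Area = 0.5 * 0.610865 * 1.198774 ≈ 0.36614 m·rad (5 s.f.)

0.36614 m·rad


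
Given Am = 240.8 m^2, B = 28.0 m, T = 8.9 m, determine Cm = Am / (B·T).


Formula: Cm = Am / (B * T)
Step 1 — B * T = 28.0 * 8.9 = 249.2 m^2
Step 2 — Cm = 240.8 / 249.2 ≈ 0.96629 (5 s.f.)

0.96629


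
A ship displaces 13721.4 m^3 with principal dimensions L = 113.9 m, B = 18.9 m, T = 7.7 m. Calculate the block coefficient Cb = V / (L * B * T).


Formula: Cb = V / (L * B * T)
Step 1 — L * B * T = 113.9 * 18.9 * 7.7 = 16575.867 m^3
Step 2 — Cb = 13721.4 / 16575.867 ≈ 0.82779 (5 s.f.)

0.82779


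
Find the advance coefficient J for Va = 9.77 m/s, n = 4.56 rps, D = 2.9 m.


Formula: J = Va / (n * D)
Step 1 — n * D = 4.56 * 2.9 = 13.224
Step 2 — J = 9.77 / 13.224 ≈ 0.73881 (5 s.f.)

0.73881


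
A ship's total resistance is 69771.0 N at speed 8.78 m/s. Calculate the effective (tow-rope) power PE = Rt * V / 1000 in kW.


Formula: PE = Rt * V / 1000 (kW)
Step 1 — PE (W) = 69771.0 * 8.78 = 612589.38 W
Step 2 — PE (kW) = 612589.38 / 1000 ≈ 612.59 kW (5 s.f.)

612.59 kW


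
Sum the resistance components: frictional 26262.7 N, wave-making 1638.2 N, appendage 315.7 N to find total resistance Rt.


Formula: Rt = Rf + Rw + Ra
Substituting: Rt = 26262.7 + 1638.2 + 315.7
Result: Rt = 28216.6 N

28216.6 N


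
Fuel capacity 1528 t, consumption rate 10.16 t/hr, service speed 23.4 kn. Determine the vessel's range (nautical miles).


Formula: endurance = fuel / rate; range = endurance * speed
Step 1 — endurance = 1528 / 10.16 = 150.3937 hours
Step 2 — range = 150.3937 * 23.4 ≈ 3519.2 nautical miles (5 s.f.)

3519.2 NM


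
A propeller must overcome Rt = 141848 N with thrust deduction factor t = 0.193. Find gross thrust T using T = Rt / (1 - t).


Formula: T = Rt / (1 - t)
Step 1 — (1 - t) = 1 - 0.193 = 0.807
Step 2 — T = 141848 / 0.807 ≈ 175770 N (5 s.f.)

175770 N


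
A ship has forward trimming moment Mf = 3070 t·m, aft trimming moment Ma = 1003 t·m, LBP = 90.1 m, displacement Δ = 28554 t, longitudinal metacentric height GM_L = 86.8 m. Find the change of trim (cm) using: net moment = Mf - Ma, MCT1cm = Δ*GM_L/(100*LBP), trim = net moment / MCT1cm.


Formula: net trimming moment = Mf - Ma; MCT1cm = Δ*GM_L/(100*LBP); trim = net moment / MCT1cm
Step 1 — net trimming moment = 3070 - 1003 = 2067 t·m
Step 2 — MCT1cm = 28554 * 86.8 / (100 * 90.1) = 275.0818 t·m/cm
Step 3 — trim = 2067 / 275.0818 ≈ 7.5141 cm (5 s.f.)

7.5141 cm


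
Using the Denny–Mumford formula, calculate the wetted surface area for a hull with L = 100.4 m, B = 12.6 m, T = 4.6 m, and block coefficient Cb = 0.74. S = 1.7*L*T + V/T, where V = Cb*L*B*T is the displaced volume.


Formula: S = 1.7*L*T + V/T with V = Cb*L*B*T, i.e. S = L * (1.7*T + Cb*B)
Step 1 — 1.7*T = 1.7 * 4.6 = 7.82 m
Step 2 — Cb*B = 0.74 * 12.6 = 9.324 m
Step 3 — 1.7*T + Cb*B = 7.82 + 9.324 = 17.144 m
Step 4 — S = 100.4 * 17.144 ≈ 1721.3 m^2 (5 s.f.)

1721.3 m^2


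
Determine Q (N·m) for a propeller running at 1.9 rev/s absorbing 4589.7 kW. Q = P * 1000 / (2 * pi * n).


Formula: Q = P_W / (2 * pi * n)
Step 1 — P_W = 4589.7 kW * 1000 = 4589700.0 W
Step 2 — 2 * pi * n = 2 * pi * 1.9 = 11.938052
Step 3 — Q = 4589700.0 / 11.938052 ≈ 384460 N·m (5 s.f.)

384460 N·m


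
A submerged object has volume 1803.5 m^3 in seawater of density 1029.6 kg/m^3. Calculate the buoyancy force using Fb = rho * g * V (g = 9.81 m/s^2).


Formula: Fb = rho * g * V
Substituting: Fb = 1029.6 * 9.81 * 1803.5
Intermediate: 1029.6 * 9.81 = 10100.376
Result: Fb = 10100.376 * 1803.5 ≈ 18216000 N (5 s.f.)

18216000 N


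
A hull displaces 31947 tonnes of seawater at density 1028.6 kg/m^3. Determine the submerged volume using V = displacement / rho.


Formula: V = mass / rho
Step 1 — convert tonnes to kg: 31947 t * 1000 = 31947000 kg
Step 2 — V = 31947000 / 1028.6 ≈ 31059 m^3 (5 s.f.)

31059 m^3


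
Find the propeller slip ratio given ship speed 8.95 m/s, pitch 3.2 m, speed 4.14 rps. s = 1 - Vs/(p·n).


Formula: s = 1 - Vs / (p * n)
Step 1 — p * n = 3.2 * 4.14 = 13.248
Step 2 — Vs / (p*n) = 8.95 / 13.248 = 0.675574 (6 d.p.)
Step 3 — s = 1 - 0.675574 = 0.324426

0.324426


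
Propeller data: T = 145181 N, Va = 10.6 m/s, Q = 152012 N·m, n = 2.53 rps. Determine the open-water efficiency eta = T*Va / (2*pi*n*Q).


Formula: eta = T * Va / (2 * pi * n * Q)
Step 1 — numerator = T * Va = 145181 * 10.6 = 1538918.6
Step 2 — 2 * pi * n = 2 * pi * 2.53 = 15.896459
Step 3 — denominator = 15.896459 * 152012 = 2416452.53
Step 4 — eta = 1538918.6 / 2416452.53 ≈ 0.63685 (5 s.f.)

0.63685


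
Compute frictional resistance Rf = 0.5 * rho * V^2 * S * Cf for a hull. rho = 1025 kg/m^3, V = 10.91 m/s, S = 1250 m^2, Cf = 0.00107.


Formula: Rf = 0.5 * rho * V^2 * S * Cf
Step 1 — V^2 = 10.91^2 = 119.0281
Step 2 — 0.5 * rho * V^2 = 0.5 * 1025 * 119.0281 = 61001.90125
Step 3 — Rf = 61001.90125 * 1250 * 0.00107 ≈ 81590 N (5 s.f.)

81590 N


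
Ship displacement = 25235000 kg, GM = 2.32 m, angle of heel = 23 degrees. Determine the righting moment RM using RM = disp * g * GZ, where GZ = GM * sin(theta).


Formula: GZ = GM * sin(theta); RM = disp * g * GZ
Step 1 — GZ = 2.32 * sin(23°) = 2.32 * 0.390731 = 0.906496 m
Step 2 — RM = 25235000 * 9.81 * 0.906496 ≈ 224410000 N·m (5 s.f.)

224410000 N·m


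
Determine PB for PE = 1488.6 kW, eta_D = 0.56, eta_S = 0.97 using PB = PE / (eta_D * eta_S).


Formula: PB = PE / (eta_D * eta_S)
Step 1 — combined efficiency = eta_D * eta_S = 0.56 * 0.97 = 0.5432
Step 2 — PB = 1488.6 / 0.5432 ≈ 2740.4 kW (5 s.f.)

2740.4 kW


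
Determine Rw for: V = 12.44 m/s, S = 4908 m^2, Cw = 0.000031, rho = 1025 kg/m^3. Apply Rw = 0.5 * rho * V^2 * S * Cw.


Formula: Rw = 0.5 * rho * V^2 * S * Cw
Step 1 — V^2 = 12.44^2 = 154.7536
Step 2 — 0.5 * rho * V^2 = 0.5 * 1025 * 154.7536 = 79311.22
Step 3 — Rw = 79311.22 * 4908 * 0.000031 ≈ 12067 N (5 s.f.)

12067 N


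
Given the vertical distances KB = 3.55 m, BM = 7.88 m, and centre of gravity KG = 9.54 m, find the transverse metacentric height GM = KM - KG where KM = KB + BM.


Formula: GM = KB + BM - KG
Step 1 — KM = KB + BM = 3.55 + 7.88 = 11.43 m
Step 2 — GM = KM - KG = 11.43 - 9.54 = 1.89 m

1.89 m


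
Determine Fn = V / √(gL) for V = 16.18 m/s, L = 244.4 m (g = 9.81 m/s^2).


Formula: Fn = V / sqrt(g * L)
Step 1 — g * L = 9.81 * 244.4 = 2397.564
Step 2 — sqrt(g * L) = sqrt(2397.564) = 48.964926
Step 3 — Fn = 16.18 / 48.964926 ≈ 0.33044 (5 s.f.)

0.33044


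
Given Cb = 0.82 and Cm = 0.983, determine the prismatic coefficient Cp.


Formula: Cp = Cb / Cm
Substituting: Cp = 0.82 / 0.983
Result: Cp ≈ 0.83418 (5 s.f.)

0.83418


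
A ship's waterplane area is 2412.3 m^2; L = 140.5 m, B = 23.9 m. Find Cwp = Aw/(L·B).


Formula: Cwp = Aw / (L * B)
Step 1 — L * B = 140.5 * 23.9 = 3357.95 m^2
Step 2 — Cwp = 2412.3 / 3357.95 ≈ 0.71838 (5 s.f.)

0.71838


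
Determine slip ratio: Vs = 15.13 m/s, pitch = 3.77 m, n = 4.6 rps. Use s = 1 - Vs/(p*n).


Formula: s = 1 - Vs / (p * n)
Step 1 — p * n = 3.77 * 4.6 = 17.342
Step 2 — Vs / (p*n) = 15.13 / 17.342 = 0.872448 (6 d.p.)
Step 3 — s = 1 - 0.872448 = 0.127552

0.127552


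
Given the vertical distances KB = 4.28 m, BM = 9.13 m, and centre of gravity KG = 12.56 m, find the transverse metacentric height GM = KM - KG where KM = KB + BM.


Formula: GM = KB + BM - KG
Step 1 — KM = KB + BM = 4.28 + 9.13 = 13.41 m
Step 2 — GM = KM - KG = 13.41 - 12.56 = 0.85 m

0.85 m


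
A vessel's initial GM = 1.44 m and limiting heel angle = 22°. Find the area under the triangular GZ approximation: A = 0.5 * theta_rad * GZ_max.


Formula: GZ_max = GM * sin(theta); Area = 0.5 * theta_rad * GZ_max
Step 1 — GZ_max = 1.44 * sin(22°) = 1.44 * 0.374607 = 0.539434 m
Step 2 — theta_rad = 22 * pi/180 = 0.383972 rad
Step 3 — Area = 0.5 * 0.383972 * 0.539434 ≈ 0.10356 m·rad (5 s.f.)

0.10356 m·rad


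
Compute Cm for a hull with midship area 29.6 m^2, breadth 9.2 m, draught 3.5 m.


Formula: Cm = Am / (B * T)
Step 1 — B * T = 9.2 * 3.5 = 32.2 m^2
Step 2 — Cm = 29.6 / 32.2 ≈ 0.91925 (5 s.f.)

0.91925


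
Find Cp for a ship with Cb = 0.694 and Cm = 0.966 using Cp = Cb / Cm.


Formula: Cp = Cb / Cm
Substituting: Cp = 0.694 / 0.966
Result: Cp ≈ 0.71843 (5 s.f.)

0.71843


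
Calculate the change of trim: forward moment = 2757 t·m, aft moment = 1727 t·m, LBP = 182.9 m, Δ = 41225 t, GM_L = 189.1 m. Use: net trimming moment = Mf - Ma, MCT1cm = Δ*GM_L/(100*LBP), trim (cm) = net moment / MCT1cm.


Formula: net trimming moment = Mf - Ma; MCT1cm = Δ*GM_L/(100*LBP); trim = net moment / MCT1cm
Step 1 — net trimming moment = 2757 - 1727 = 1030 t·m
Step 2 — MCT1cm = 41225 * 189.1 / (100 * 182.9) = 426.2246 t·m/cm
Step 3 — trim = 1030 / 426.2246 ≈ 2.4166 cm (5 s.f.)

2.4166 cm


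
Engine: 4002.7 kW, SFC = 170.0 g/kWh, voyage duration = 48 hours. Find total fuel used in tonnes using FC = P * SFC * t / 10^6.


Formula: FC (tonnes) = P * SFC * t / 1,000,000
Step 1 — P * SFC * t = 4002.7 * 170.0 * 48 = 32662032.0 g
Step 2 — FC (tonnes) = 32662032.0 / 1,000,000 ≈ 32.662 tonnes (5 s.f.)

32.662 tonnes


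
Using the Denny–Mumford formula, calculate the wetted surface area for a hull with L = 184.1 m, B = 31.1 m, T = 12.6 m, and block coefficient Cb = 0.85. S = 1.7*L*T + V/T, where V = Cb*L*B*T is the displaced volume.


Formula: S = 1.7*L*T + V/T with V = Cb*L*B*T, i.e. S = L * (1.7*T + Cb*B)
Step 1 — 1.7*T = 1.7 * 12.6 = 21.42 m
Step 2 — Cb*B = 0.85 * 31.1 = 26.435 m
Step 3 — 1.7*T + Cb*B = 21.42 + 26.435 = 47.855 m
Step 4 — S = 184.1 * 47.855 ≈ 8810.1 m^2 (5 s.f.)

8810.1 m^2


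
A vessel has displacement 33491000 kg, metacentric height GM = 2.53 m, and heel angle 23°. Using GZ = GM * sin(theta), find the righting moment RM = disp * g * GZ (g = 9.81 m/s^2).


Formula: GZ = GM * sin(theta); RM = disp * g * GZ
Step 1 — GZ = 2.53 * sin(23°) = 2.53 * 0.390731 = 0.988549 m
Step 2 — RM = 33491000 * 9.81 * 0.988549 ≈ 324780000 N·m (5 s.f.)

324780000 N·m


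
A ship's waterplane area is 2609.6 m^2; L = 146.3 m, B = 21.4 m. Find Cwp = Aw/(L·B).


Formula: Cwp = Aw / (L * B)
Step 1 — L * B = 146.3 * 21.4 = 3130.82 m^2
Step 2 — Cwp = 2609.6 / 3130.82 ≈ 0.83352 (5 s.f.)

0.83352


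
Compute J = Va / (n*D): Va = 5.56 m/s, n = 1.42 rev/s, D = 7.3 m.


Formula: J = Va / (n * D)
Step 1 — n * D = 1.42 * 7.3 = 10.366
Step 2 — J = 5.56 / 10.366 ≈ 0.53637 (5 s.f.)

0.53637


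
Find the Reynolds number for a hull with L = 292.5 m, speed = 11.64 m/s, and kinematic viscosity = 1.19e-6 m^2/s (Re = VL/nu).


Formula: Re = V * L / nu
Step 1 — V * L = 11.64 * 292.5 = 3404.7 m^2/s
Step 2 — Re = 3404.7 / 1.19e-6 = 2.86e+09

2.86e+09


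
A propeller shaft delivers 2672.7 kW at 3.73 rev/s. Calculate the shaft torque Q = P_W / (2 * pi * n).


Formula: Q = P_W / (2 * pi * n)
Step 1 — P_W = 2672.7 kW * 1000 = 2672700.0 W
Step 2 — 2 * pi * n = 2 * pi * 3.73 = 23.436281
Step 3 — Q = 2672700.0 / 23.436281 ≈ 114040 N·m (5 s.f.)

114040 N·m


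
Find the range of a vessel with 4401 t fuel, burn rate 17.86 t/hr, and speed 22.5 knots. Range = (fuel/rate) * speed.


Formula: endurance = fuel / rate; range = endurance * speed
Step 1 — endurance = 4401 / 17.86 = 246.4166 hours
Step 2 — range = 246.4166 * 22.5 ≈ 5544.4 nautical miles (5 s.f.)

5544.4 NM


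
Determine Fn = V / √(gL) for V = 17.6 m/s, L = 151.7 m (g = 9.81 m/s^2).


Formula: Fn = V / sqrt(g * L)
Step 1 — g * L = 9.81 * 151.7 = 1488.177
Step 2 — sqrt(g * L) = sqrt(1488.177) = 38.576897
Step 3 — Fn = 17.6 / 38.576897 ≈ 0.45623 (5 s.f.)

0.45623


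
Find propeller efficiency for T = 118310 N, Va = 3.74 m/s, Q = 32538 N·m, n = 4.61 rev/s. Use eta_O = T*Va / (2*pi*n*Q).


Formula: eta = T * Va / (2 * pi * n * Q)
Step 1 — numerator = T * Va = 118310 * 3.74 = 442479.4
Step 2 — 2 * pi * n = 2 * pi * 4.61 = 28.965484
Step 3 — denominator = 28.965484 * 32538 = 942478.92
Step 4 — eta = 442479.4 / 942478.92 ≈ 0.46948 (5 s.f.)

0.46948


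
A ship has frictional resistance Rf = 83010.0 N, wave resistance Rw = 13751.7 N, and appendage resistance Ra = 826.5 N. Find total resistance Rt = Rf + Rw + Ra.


Formula: Rt = Rf + Rw + Ra
Substituting: Rt = 83010.0 + 13751.7 + 826.5
Result: Rt = 97588.2 N

97588.2 N


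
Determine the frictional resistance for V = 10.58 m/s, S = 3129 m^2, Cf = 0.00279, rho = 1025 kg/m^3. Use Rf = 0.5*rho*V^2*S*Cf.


Formula: Rf = 0.5 * rho * V^2 * S * Cf
Step 1 — V^2 = 10.58^2 = 111.9364
Step 2 — 0.5 * rho * V^2 = 0.5 * 1025 * 111.9364 = 57367.405
Step 3 — Rf = 57367.405 * 3129 * 0.00279 ≈ 500810 N (5 s.f.)

500810 N


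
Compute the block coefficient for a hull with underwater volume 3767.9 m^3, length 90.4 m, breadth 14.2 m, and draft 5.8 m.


Formula: Cb = V / (L * B * T)
Step 1 — L * B * T = 90.4 * 14.2 * 5.8 = 7445.344 m^3
Step 2 — Cb = 3767.9 / 7445.344 ≈ 0.50607 (5 s.f.)

0.50607


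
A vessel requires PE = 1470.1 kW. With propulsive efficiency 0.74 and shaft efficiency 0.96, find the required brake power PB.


Formula: PB = PE / (eta_D * eta_S)
Step 1 — combined efficiency = eta_D * eta_S = 0.74 * 0.96 = 0.7104
Step 2 — PB = 1470.1 / 0.7104 ≈ 2069.4 kW (5 s.f.)

2069.4 kW


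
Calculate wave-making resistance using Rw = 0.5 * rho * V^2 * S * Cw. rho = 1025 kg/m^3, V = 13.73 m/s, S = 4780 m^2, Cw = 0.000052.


Formula: Rw = 0.5 * rho * V^2 * S * Cw
Step 1 — V^2 = 13.73^2 = 188.5129
Step 2 — 0.5 * rho * V^2 = 0.5 * 1025 * 188.5129 = 96612.86125
Step 3 — Rw = 96612.86125 * 4780 * 0.000052 ≈ 24014 N (5 s.f.)

24014 N


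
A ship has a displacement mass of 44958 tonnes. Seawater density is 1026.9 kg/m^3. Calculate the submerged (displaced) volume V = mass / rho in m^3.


Formula: V = mass / rho
Step 1 — convert tonnes to kg: 44958 t * 1000 = 44958000 kg
Step 2 — V = 44958000 / 1026.9 ≈ 43780 m^3 (5 s.f.)

43780 m^3


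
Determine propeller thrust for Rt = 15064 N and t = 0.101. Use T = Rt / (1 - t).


Formula: T = Rt / (1 - t)
Step 1 — (1 - t) = 1 - 0.101 = 0.899
Step 2 — T = 15064 / 0.899 ≈ 16756 N (5 s.f.)

16756 N


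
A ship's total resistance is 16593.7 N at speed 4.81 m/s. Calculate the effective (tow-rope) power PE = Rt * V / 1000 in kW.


Formula: PE = Rt * V / 1000 (kW)
Step 1 — PE (W) = 16593.7 * 4.81 = 79815.697 W
Step 2 — PE (kW) = 79815.697 / 1000 ≈ 79.816 kW (5 s.f.)

79.816 kW


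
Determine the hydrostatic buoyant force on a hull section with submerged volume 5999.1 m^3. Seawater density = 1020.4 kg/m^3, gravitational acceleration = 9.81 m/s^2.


Formula: Fb = rho * g * V
Substituting: Fb = 1020.4 * 9.81 * 5999.1
Intermediate: 1020.4 * 9.81 = 10010.124
Result: Fb = 10010.124 * 5999.1 ≈ 60052000 N (5 s.f.)

60052000 N


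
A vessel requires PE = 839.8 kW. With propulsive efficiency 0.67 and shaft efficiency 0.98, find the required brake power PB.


Formula: PB = PE / (eta_D * eta_S)
Step 1 — combined efficiency = eta_D * eta_S = 0.67 * 0.98 = 0.6566
Step 2 — PB = 839.8 / 0.6566 ≈ 1279.0 kW (5 s.f.)

1279.0 kW


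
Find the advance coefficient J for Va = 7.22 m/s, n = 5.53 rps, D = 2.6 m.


Formula: J = Va / (n * D)
Step 1 — n * D = 5.53 * 2.6 = 14.378
Step 2 — J = 7.22 / 14.378 ≈ 0.50216 (5 s.f.)

0.50216


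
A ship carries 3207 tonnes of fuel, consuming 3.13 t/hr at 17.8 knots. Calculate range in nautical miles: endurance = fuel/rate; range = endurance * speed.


Formula: endurance = fuel / rate; range = endurance * speed
Step 1 — endurance = 3207 / 3.13 = 1024.6006 hours
Step 2 — range = 1024.6006 * 17.8 ≈ 18238 nautical miles (5 s.f.)

18238 NM


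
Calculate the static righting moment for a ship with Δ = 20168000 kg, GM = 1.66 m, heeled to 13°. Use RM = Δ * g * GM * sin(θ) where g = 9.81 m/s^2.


Formula: GZ = GM * sin(theta); RM = disp * g * GZ
Step 1 — GZ = 1.66 * sin(13°) = 1.66 * 0.224951 = 0.373419 m
Step 2 — RM = 20168000 * 9.81 * 0.373419 ≈ 73880000 N·m (5 s.f.)

73880000 N·m


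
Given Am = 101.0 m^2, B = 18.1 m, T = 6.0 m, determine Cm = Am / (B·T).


Formula: Cm = Am / (B * T)
Step 1 — B * T = 18.1 * 6.0 = 108.6 m^2
Step 2 — Cm = 101.0 / 108.6 ≈ 0.93002 (5 s.f.)

0.93002


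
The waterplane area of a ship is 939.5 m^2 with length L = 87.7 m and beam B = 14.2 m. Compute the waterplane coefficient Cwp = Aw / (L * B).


Formula: Cwp = Aw / (L * B)
Step 1 — L * B = 87.7 * 14.2 = 1245.34 m^2
Step 2 — Cwp = 939.5 / 1245.34 ≈ 0.75441 (5 s.f.)

0.75441


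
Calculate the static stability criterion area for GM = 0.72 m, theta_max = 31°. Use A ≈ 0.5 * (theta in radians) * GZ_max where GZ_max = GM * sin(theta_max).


Formula: GZ_max = GM * sin(theta); Area = 0.5 * theta_rad * GZ_max
Step 1 — GZ_max = 0.72 * sin(31°) = 0.72 * 0.515038 = 0.370827 m
Step 2 — theta_rad = 31 * pi/180 = 0.541052 rad
Step 3 — Area = 0.5 * 0.541052 * 0.370827 ≈ 0.10032 m·rad (5 s.f.)

0.10032 m·rad


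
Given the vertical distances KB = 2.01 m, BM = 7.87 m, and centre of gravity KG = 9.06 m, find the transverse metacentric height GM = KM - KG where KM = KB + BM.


Formula: GM = KB + BM - KG
Step 1 — KM = KB + BM = 2.01 + 7.87 = 9.88 m
Step 2 — GM = KM - KG = 9.88 - 9.06 = 0.82 m

0.82 m


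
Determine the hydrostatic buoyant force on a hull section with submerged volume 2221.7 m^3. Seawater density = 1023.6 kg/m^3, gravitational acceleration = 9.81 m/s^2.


Formula: Fb = rho * g * V
Substituting: Fb = 1023.6 * 9.81 * 2221.7
Intermediate: 1023.6 * 9.81 = 10041.516
Result: Fb = 10041.516 * 2221.7 ≈ 22309000 N (5 s.f.)

22309000 N


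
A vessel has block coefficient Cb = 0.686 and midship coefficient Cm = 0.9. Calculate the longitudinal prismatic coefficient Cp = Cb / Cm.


Formula: Cp = Cb / Cm
Substituting: Cp = 0.686 / 0.9
Result: Cp ≈ 0.76222 (5 s.f.)

0.76222


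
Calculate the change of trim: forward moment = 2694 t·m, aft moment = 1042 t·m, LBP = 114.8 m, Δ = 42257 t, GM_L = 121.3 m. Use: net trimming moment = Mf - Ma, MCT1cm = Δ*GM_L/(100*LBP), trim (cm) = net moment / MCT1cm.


Formula: net trimming moment = Mf - Ma; MCT1cm = Δ*GM_L/(100*LBP); trim = net moment / MCT1cm
Step 1 — net trimming moment = 2694 - 1042 = 1652 t·m
Step 2 — MCT1cm = 42257 * 121.3 / (100 * 114.8) = 446.496 t·m/cm
Step 3 — trim = 1652 / 446.496 ≈ 3.6999 cm (5 s.f.)

3.6999 cm


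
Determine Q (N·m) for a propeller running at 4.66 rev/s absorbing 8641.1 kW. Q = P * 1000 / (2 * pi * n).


Formula: Q = P_W / (2 * pi * n)
Step 1 — P_W = 8641.1 kW * 1000 = 8641100.0 W
Step 2 — 2 * pi * n = 2 * pi * 4.66 = 29.279644
Step 3 — Q = 8641100.0 / 29.279644 ≈ 295120 N·m (5 s.f.)

295120 N·m


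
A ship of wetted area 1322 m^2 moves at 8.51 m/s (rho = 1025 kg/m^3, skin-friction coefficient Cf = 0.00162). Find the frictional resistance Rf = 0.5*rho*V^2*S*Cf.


Formula: Rf = 0.5 * rho * V^2 * S * Cf
Step 1 — V^2 = 8.51^2 = 72.4201
Step 2 — 0.5 * rho * V^2 = 0.5 * 1025 * 72.4201 = 37115.30125
Step 3 — Rf = 37115.30125 * 1322 * 0.00162 ≈ 79488 N (5 s.f.)

79488 N


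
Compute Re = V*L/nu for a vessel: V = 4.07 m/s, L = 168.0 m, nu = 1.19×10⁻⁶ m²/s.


Formula: Re = V * L / nu
Step 1 — V * L = 4.07 * 168.0 = 683.76 m^2/s
Step 2 — Re = 683.76 / 1.19e-6 = 5.75e+08

5.75e+08


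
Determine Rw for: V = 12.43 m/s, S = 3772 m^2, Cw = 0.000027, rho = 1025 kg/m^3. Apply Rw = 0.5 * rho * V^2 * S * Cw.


Formula: Rw = 0.5 * rho * V^2 * S * Cw
Step 1 — V^2 = 12.43^2 = 154.5049
Step 2 — 0.5 * rho * V^2 = 0.5 * 1025 * 154.5049 = 79183.76125
Step 3 — Rw = 79183.76125 * 3772 * 0.000027 ≈ 8064.4 N (5 s.f.)

8064.4 N


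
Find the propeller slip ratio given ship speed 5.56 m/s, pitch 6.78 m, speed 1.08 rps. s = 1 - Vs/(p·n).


Formula: s = 1 - Vs / (p * n)
Step 1 — p * n = 6.78 * 1.08 = 7.3224
Step 2 — Vs / (p*n) = 5.56 / 7.3224 = 0.759314 (6 d.p.)
Step 3 — s = 1 - 0.759314 = 0.240686

0.240686


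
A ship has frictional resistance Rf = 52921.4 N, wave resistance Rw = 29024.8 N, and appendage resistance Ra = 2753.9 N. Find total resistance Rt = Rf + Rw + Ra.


Formula: Rt = Rf + Rw + Ra
Substituting: Rt = 52921.4 + 29024.8 + 2753.9
Result: Rt = 84700.1 N

84700.1 N


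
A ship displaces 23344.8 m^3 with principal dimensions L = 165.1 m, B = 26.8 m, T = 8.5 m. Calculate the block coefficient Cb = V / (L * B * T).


Formula: Cb = V / (L * B * T)
Step 1 — L * B * T = 165.1 * 26.8 * 8.5 = 37609.78 m^3
Step 2 — Cb = 23344.8 / 37609.78 ≈ 0.62071 (5 s.f.)

0.62071


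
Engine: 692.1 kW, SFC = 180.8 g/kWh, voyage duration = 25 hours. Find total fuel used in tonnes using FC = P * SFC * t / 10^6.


Formula: FC (tonnes) = P * SFC * t / 1,000,000
Step 1 — P * SFC * t = 692.1 * 180.8 * 25 = 3128292.0 g
Step 2 — FC (tonnes) = 3128292.0 / 1,000,000 ≈ 3.1283 tonnes (5 s.f.)

3.1283 tonnes


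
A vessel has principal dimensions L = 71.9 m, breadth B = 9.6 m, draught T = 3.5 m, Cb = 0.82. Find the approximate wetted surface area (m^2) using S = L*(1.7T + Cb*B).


Formula: S = 1.7*L*T + V/T with V = Cb*L*B*T, i.e. S = L * (1.7*T + Cb*B)
Step 1 — 1.7*T = 1.7 * 3.5 = 5.95 m
Step 2 — Cb*B = 0.82 * 9.6 = 7.872 m
Step 3 — 1.7*T + Cb*B = 5.95 + 7.872 = 13.822 m
Step 4 — S = 71.9 * 13.822 ≈ 993.80 m^2 (5 s.f.)

993.80 m^2


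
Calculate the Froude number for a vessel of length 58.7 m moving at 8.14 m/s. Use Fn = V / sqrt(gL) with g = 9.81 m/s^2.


Formula: Fn = V / sqrt(g * L)
Step 1 — g * L = 9.81 * 58.7 = 575.847
Step 2 — sqrt(g * L) = sqrt(575.847) = 23.996812
Step 3 — Fn = 8.14 / 23.996812 ≈ 0.33921 (5 s.f.)

0.33921


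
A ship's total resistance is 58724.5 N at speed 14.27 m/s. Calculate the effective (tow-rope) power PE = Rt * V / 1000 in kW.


Formula: PE = Rt * V / 1000 (kW)
Step 1 — PE (W) = 58724.5 * 14.27 = 837998.615 W
Step 2 — PE (kW) = 837998.615 / 1000 ≈ 838.00 kW (5 s.f.)

838.00 kW


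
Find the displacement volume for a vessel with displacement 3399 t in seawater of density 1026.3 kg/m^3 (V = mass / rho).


Formula: V = mass / rho
Step 1 — convert tonnes to kg: 3399 t * 1000 = 3399000 kg
Step 2 — V = 3399000 / 1026.3 ≈ 3311.9 m^3 (5 s.f.)

3311.9 m^3


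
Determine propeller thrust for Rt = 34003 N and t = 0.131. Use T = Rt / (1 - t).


Formula: T = Rt / (1 - t)
Step 1 — (1 - t) = 1 - 0.131 = 0.869
Step 2 — T = 34003 / 0.869 ≈ 39129 N (5 s.f.)

39129 N


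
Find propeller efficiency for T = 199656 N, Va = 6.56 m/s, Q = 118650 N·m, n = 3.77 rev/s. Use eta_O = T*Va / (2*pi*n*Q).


Formula: eta = T * Va / (2 * pi * n * Q)
Step 1 — numerator = T * Va = 199656 * 6.56 = 1309743.36
Step 2 — 2 * pi * n = 2 * pi * 3.77 = 23.687609
Step 3 — denominator = 23.687609 * 118650 = 2810534.81
Step 4 — eta = 1309743.36 / 2810534.81 ≈ 0.46601 (5 s.f.)

0.46601


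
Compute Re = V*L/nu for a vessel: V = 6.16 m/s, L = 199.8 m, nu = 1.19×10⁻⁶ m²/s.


Formula: Re = V * L / nu
Step 1 — V * L = 6.16 * 199.8 = 1230.768 m^2/s
Step 2 — Re = 1230.768 / 1.19e-6 = 1.03e+09

1.03e+09


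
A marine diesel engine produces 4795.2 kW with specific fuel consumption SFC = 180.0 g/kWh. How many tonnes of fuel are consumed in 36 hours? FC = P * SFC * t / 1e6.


Formula: FC (tonnes) = P * SFC * t / 1,000,000
Step 1 — P * SFC * t = 4795.2 * 180.0 * 36 = 31072896.0 g
Step 2 — FC (tonnes) = 31072896.0 / 1,000,000 ≈ 31.073 tonnes (5 s.f.)

31.073 tonnes


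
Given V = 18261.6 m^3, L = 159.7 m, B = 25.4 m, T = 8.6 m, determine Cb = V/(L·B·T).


Formula: Cb = V / (L * B * T)
Step 1 — L * B * T = 159.7 * 25.4 * 8.6 = 34884.868 m^3
Step 2 — Cb = 18261.6 / 34884.868 ≈ 0.52348 (5 s.f.)

0.52348


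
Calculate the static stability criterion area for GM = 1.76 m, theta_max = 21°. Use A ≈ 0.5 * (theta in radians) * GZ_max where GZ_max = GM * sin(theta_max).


Formula: GZ_max = GM * sin(theta); Area = 0.5 * theta_rad * GZ_max
Step 1 — GZ_max = 1.76 * sin(21°) = 1.76 * 0.358368 = 0.630728 m
Step 2 — theta_rad = 21 * pi/180 = 0.366519 rad
Step 3 — Area = 0.5 * 0.366519 * 0.630728 ≈ 0.11559 m·rad (5 s.f.)

0.11559 m·rad


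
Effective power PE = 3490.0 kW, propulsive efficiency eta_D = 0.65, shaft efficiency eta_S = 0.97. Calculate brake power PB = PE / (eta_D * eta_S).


Formula: PB = PE / (eta_D * eta_S)
Step 1 — combined efficiency = eta_D * eta_S = 0.65 * 0.97 = 0.6305
Step 2 — PB = 3490.0 / 0.6305 ≈ 5535.3 kW (5 s.f.)

5535.3 kW


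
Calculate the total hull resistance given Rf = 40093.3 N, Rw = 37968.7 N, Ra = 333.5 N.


Formula: Rt = Rf + Rw + Ra
Substituting: Rt = 40093.3 + 37968.7 + 333.5
Result: Rt = 78395.5 N

78395.5 N


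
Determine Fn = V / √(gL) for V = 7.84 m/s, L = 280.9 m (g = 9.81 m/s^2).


Formula: Fn = V / sqrt(g * L)
Step 1 — g * L = 9.81 * 280.9 = 2755.629
Step 2 — sqrt(g * L) = sqrt(2755.629) = 52.494085
Step 3 — Fn = 7.84 / 52.494085 ≈ 0.14935 (5 s.f.)

0.14935


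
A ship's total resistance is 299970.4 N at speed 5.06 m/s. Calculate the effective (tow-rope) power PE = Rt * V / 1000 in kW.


Formula: PE = Rt * V / 1000 (kW)
Step 1 — PE (W) = 299970.4 * 5.06 = 1517850.224 W
Step 2 — PE (kW) = 1517850.224 / 1000 ≈ 1517.9 kW (5 s.f.)

1517.9 kW


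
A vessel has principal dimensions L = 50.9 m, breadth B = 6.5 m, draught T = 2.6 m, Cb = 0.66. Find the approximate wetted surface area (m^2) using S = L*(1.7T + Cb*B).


Formula: S = 1.7*L*T + V/T with V = Cb*L*B*T, i.e. S = L * (1.7*T + Cb*B)
Step 1 — 1.7*T = 1.7 * 2.6 = 4.42 m
Step 2 — Cb*B = 0.66 * 6.5 = 4.29 m
Step 3 — 1.7*T + Cb*B = 4.42 + 4.29 = 8.71 m
Step 4 — S = 50.9 * 8.71 ≈ 443.34 m^2 (5 s.f.)

443.34 m^2


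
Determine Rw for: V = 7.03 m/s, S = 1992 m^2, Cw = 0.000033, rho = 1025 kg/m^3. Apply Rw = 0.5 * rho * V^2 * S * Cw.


Formula: Rw = 0.5 * rho * V^2 * S * Cw
Step 1 — V^2 = 7.03^2 = 49.4209
Step 2 — 0.5 * rho * V^2 = 0.5 * 1025 * 49.4209 = 25328.21125
Step 3 — Rw = 25328.21125 * 1992 * 0.000033 ≈ 1665.0 N (5 s.f.)

1665.0 N


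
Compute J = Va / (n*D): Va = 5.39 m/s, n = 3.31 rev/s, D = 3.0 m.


Formula: J = Va / (n * D)
Step 1 — n * D = 3.31 * 3.0 = 9.93
Step 2 — J = 5.39 / 9.93 ≈ 0.54280 (5 s.f.)

0.54280


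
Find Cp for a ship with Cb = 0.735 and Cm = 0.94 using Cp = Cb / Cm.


Formula: Cp = Cb / Cm
Substituting: Cp = 0.735 / 0.94
Result: Cp ≈ 0.78191 (5 s.f.)

0.78191


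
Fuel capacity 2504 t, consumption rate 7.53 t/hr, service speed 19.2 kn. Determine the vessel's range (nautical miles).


Formula: endurance = fuel / rate; range = endurance * speed
Step 1 — endurance = 2504 / 7.53 = 332.5365 hours
Step 2 — range = 332.5365 * 19.2 ≈ 6384.7 nautical miles (5 s.f.)

6384.7 NM


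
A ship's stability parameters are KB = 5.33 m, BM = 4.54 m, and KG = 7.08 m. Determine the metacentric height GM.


Formula: GM = KB + BM - KG
Step 1 — KM = KB + BM = 5.33 + 4.54 = 9.87 m
Step 2 — GM = KM - KG = 9.87 - 7.08 = 2.79 m

2.79 m


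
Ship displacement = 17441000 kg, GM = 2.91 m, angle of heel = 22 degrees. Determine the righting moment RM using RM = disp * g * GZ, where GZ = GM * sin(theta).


Formula: GZ = GM * sin(theta); RM = disp * g * GZ
Step 1 — GZ = 2.91 * sin(22°) = 2.91 * 0.374607 = 1.090106 m
Step 2 — RM = 17441000 * 9.81 * 1.090106 ≈ 186510000 N·m (5 s.f.)

186510000 N·m


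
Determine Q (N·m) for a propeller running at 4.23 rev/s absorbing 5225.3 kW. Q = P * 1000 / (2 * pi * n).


Formula: Q = P_W / (2 * pi * n)
Step 1 — P_W = 5225.3 kW * 1000 = 5225300.0 W
Step 2 — 2 * pi * n = 2 * pi * 4.23 = 26.577874
Step 3 — Q = 5225300.0 / 26.577874 ≈ 196600 N·m (5 s.f.)

196600 N·m


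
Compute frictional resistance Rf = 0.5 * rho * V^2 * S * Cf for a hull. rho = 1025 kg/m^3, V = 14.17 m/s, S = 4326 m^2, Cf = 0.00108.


Formula: Rf = 0.5 * rho * V^2 * S * Cf
Step 1 — V^2 = 14.17^2 = 200.7889
Step 2 — 0.5 * rho * V^2 = 0.5 * 1025 * 200.7889 = 102904.31125
Step 3 — Rf = 102904.31125 * 4326 * 0.00108 ≈ 480780 N (5 s.f.)

480780 N


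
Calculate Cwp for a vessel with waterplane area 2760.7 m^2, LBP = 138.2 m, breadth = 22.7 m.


Formula: Cwp = Aw / (L * B)
Step 1 — L * B = 138.2 * 22.7 = 3137.14 m^2
Step 2 — Cwp = 2760.7 / 3137.14 ≈ 0.88001 (5 s.f.)

0.88001


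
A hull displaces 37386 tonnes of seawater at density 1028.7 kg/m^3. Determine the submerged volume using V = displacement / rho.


Formula: V = mass / rho
Step 1 — convert tonnes to kg: 37386 t * 1000 = 37386000 kg
Step 2 — V = 37386000 / 1028.7 ≈ 36343 m^3 (5 s.f.)

36343 m^3


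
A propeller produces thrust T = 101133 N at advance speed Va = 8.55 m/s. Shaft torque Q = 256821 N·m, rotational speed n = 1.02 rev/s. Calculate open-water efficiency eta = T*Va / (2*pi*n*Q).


Formula: eta = T * Va / (2 * pi * n * Q)
Step 1 — numerator = T * Va = 101133 * 8.55 = 864687.15
Step 2 — 2 * pi * n = 2 * pi * 1.02 = 6.408849
Step 3 — denominator = 6.408849 * 256821 = 1645927.01
Step 4 — eta = 864687.15 / 1645927.01 ≈ 0.52535 (5 s.f.)

0.52535


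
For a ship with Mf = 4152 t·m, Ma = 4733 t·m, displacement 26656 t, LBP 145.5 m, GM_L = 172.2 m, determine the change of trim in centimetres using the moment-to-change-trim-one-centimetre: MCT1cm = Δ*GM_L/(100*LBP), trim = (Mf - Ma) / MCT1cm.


Formula: net trimming moment = Mf - Ma; MCT1cm = Δ*GM_L/(100*LBP); trim = net moment / MCT1cm
Step 1 — net trimming moment = 4152 - 4733 = -581 t·m
Step 2 — MCT1cm = 26656 * 172.2 / (100 * 145.5) = 315.4751 t·m/cm
Step 3 — trim = -581 / 315.4751 ≈ -1.8417 cm (5 s.f.)

-1.8417 cm


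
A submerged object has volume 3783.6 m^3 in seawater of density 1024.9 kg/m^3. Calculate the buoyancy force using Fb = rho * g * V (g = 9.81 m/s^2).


Formula: Fb = rho * g * V
Substituting: Fb = 1024.9 * 9.81 * 3783.6
Intermediate: 1024.9 * 9.81 = 10054.269
Result: Fb = 10054.269 * 3783.6 ≈ 38041000 N (5 s.f.)

38041000 N


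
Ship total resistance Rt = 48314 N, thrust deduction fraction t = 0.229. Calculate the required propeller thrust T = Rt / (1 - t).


Formula: T = Rt / (1 - t)
Step 1 — (1 - t) = 1 - 0.229 = 0.771
Step 2 — T = 48314 / 0.771 ≈ 62664 N (5 s.f.)

62664 N


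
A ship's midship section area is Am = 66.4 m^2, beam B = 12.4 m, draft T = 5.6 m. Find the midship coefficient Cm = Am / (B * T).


Formula: Cm = Am / (B * T)
Step 1 — B * T = 12.4 * 5.6 = 69.44 m^2
Step 2 — Cm = 66.4 / 69.44 ≈ 0.95622 (5 s.f.)

0.95622


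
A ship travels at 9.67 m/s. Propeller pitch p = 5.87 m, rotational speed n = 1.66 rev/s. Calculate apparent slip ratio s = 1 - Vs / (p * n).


Formula: s = 1 - Vs / (p * n)
Step 1 — p * n = 5.87 * 1.66 = 9.7442
Step 2 — Vs / (p*n) = 9.67 / 9.7442 = 0.992385 (6 d.p.)
Step 3 — s = 1 - 0.992385 = 0.007615

0.007615


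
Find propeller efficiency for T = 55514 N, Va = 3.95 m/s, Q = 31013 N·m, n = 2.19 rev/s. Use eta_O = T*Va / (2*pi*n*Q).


Formula: eta = T * Va / (2 * pi * n * Q)
Step 1 — numerator = T * Va = 55514 * 3.95 = 219280.3
Step 2 — 2 * pi * n = 2 * pi * 2.19 = 13.760176
Step 3 — denominator = 13.760176 * 31013 = 426744.34
Step 4 — eta = 219280.3 / 426744.34 ≈ 0.51384 (5 s.f.)

0.51384


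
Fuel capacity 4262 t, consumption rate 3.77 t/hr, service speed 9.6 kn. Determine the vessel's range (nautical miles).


Formula: endurance = fuel / rate; range = endurance * speed
Step 1 — endurance = 4262 / 3.77 = 1130.504 hours
Step 2 — range = 1130.504 * 9.6 ≈ 10853 nautical miles (5 s.f.)

10853 NM


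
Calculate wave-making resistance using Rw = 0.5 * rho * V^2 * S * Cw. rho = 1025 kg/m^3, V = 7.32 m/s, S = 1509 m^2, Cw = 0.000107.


Formula: Rw = 0.5 * rho * V^2 * S * Cw
Step 1 — V^2 = 7.32^2 = 53.5824
Step 2 — 0.5 * rho * V^2 = 0.5 * 1025 * 53.5824 = 27460.98
Step 3 — Rw = 27460.98 * 1509 * 0.000107 ≈ 4433.9 N (5 s.f.)

4433.9 N


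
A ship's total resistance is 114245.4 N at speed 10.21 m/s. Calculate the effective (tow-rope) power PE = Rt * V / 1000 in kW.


Formula: PE = Rt * V / 1000 (kW)
Step 1 — PE (W) = 114245.4 * 10.21 = 1166445.534 W
Step 2 — PE (kW) = 1166445.534 / 1000 ≈ 1166.4 kW (5 s.f.)

1166.4 kW


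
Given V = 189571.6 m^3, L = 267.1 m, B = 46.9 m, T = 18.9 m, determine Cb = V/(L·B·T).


Formula: Cb = V / (L * B * T)
Step 1 — L * B * T = 267.1 * 46.9 * 18.9 = 236760.111 m^3
Step 2 — Cb = 189571.6 / 236760.111 ≈ 0.80069 (5 s.f.)

0.80069


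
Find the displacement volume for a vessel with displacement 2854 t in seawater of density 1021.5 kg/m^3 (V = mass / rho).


Formula: V = mass / rho
Step 1 — convert tonnes to kg: 2854 t * 1000 = 2854000 kg
Step 2 — V = 2854000 / 1021.5 ≈ 2793.9 m^3 (5 s.f.)

2793.9 m^3


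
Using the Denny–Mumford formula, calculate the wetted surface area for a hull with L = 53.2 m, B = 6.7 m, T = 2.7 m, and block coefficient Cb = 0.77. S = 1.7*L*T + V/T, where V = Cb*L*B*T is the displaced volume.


Formula: S = 1.7*L*T + V/T with V = Cb*L*B*T, i.e. S = L * (1.7*T + Cb*B)
Step 1 — 1.7*T = 1.7 * 2.7 = 4.59 m
Step 2 — Cb*B = 0.77 * 6.7 = 5.159 m
Step 3 — 1.7*T + Cb*B = 4.59 + 5.159 = 9.749 m
Step 4 — S = 53.2 * 9.749 ≈ 518.65 m^2 (5 s.f.)

518.65 m^2


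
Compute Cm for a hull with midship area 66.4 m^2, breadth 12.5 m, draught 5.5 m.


Formula: Cm = Am / (B * T)
Step 1 — B * T = 12.5 * 5.5 = 68.75 m^2
Step 2 — Cm = 66.4 / 68.75 ≈ 0.96582 (5 s.f.)

0.96582


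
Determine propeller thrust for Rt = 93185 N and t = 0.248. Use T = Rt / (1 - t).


Formula: T = Rt / (1 - t)
Step 1 — (1 - t) = 1 - 0.248 = 0.752
Step 2 — T = 93185 / 0.752 ≈ 123920 N (5 s.f.)

123920 N


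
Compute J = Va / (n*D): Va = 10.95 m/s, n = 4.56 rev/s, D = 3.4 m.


Formula: J = Va / (n * D)
Step 1 — n * D = 4.56 * 3.4 = 15.504
Step 2 — J = 10.95 / 15.504 ≈ 0.70627 (5 s.f.)

0.70627


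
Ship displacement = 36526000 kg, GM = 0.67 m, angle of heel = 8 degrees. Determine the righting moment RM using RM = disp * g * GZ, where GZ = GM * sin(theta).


Formula: GZ = GM * sin(theta); RM = disp * g * GZ
Step 1 — GZ = 0.67 * sin(8°) = 0.67 * 0.139173 = 0.093246 m
Step 2 — RM = 36526000 * 9.81 * 0.093246 ≈ 33412000 N·m (5 s.f.)

33412000 N·m


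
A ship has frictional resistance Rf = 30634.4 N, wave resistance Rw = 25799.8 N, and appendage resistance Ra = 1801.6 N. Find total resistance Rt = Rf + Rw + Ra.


Formula: Rt = Rf + Rw + Ra
Substituting: Rt = 30634.4 + 25799.8 + 1801.6
Result: Rt = 58235.8 N

58235.8 N


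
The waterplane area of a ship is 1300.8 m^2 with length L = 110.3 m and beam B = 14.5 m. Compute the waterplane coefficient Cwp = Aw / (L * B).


Formula: Cwp = Aw / (L * B)
Step 1 — L * B = 110.3 * 14.5 = 1599.35 m^2
Step 2 — Cwp = 1300.8 / 1599.35 ≈ 0.81333 (5 s.f.)

0.81333


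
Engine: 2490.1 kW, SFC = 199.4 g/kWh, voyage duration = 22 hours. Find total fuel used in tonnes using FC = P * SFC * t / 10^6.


Formula: FC (tonnes) = P * SFC * t / 1,000,000
Step 1 — P * SFC * t = 2490.1 * 199.4 * 22 = 10923570.68 g
Step 2 — FC (tonnes) = 10923570.68 / 1,000,000 ≈ 10.924 tonnes (5 s.f.)

10.924 tonnes


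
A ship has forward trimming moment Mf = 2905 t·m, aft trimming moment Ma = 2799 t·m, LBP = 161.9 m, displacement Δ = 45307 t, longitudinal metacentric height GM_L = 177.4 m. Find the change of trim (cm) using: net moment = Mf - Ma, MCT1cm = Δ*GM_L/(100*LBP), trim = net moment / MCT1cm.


Formula: net trimming moment = Mf - Ma; MCT1cm = Δ*GM_L/(100*LBP); trim = net moment / MCT1cm
Step 1 — net trimming moment = 2905 - 2799 = 106 t·m
Step 2 — MCT1cm = 45307 * 177.4 / (100 * 161.9) = 496.4461 t·m/cm
Step 3 — trim = 106 / 496.4461 ≈ 0.21352 cm (5 s.f.)

0.21352 cm
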